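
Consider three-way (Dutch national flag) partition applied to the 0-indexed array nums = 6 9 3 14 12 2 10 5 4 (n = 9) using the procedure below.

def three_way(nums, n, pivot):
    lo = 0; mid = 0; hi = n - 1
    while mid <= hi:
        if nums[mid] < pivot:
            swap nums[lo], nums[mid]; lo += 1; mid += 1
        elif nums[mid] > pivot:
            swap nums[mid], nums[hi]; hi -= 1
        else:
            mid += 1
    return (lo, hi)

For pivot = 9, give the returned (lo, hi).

(5, 5)

pivot = 9; lo=0, mid=0, hi=8
nums[mid]=6<9: swap nums[0],nums[0]; lo=1,mid=1 → 6 9 3 14 12 2 10 5 4
nums[mid]=9=9: mid=2
nums[mid]=3<9: swap nums[1],nums[2]; lo=2,mid=3 → 6 3 9 14 12 2 10 5 4
nums[mid]=14>9: swap nums[3],nums[8]; hi=7 → 6 3 9 4 12 2 10 5 14
nums[mid]=4<9: swap nums[2],nums[3]; lo=3,mid=4 → 6 3 4 9 12 2 10 5 14
nums[mid]=12>9: swap nums[4],nums[7]; hi=6 → 6 3 4 9 5 2 10 12 14
nums[mid]=5<9: swap nums[3],nums[4]; lo=4,mid=5 → 6 3 4 5 9 2 10 12 14
nums[mid]=2<9: swap nums[4],nums[5]; lo=5,mid=6 → 6 3 4 5 2 9 10 12 14
nums[mid]=10>9: swap nums[6],nums[6]; hi=5 → 6 3 4 5 2 9 10 12 14
end: lo=5, hi=5; nums = 6 3 4 5 2 9 10 12 14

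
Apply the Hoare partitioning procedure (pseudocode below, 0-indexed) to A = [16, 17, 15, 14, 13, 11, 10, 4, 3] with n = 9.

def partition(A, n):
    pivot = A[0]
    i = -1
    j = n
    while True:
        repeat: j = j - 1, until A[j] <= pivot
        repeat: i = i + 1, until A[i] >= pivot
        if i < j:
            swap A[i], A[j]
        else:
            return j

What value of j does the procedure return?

6

pivot = A[0] = 16; i = -1, j = 9
j→8 (A[8]=3≤16), i→0 (A[0]=16≥16); i<j, swap → [3, 17, 15, 14, 13, 11, 10, 4, 16]
j→7 (A[7]=4≤16), i→1 (A[1]=17≥16); i<j, swap → [3, 4, 15, 14, 13, 11, 10, 17, 16]
j→6, i→7; i≥j, return j=6. A = [3, 4, 15, 14, 13, 11, 10, 17, 16]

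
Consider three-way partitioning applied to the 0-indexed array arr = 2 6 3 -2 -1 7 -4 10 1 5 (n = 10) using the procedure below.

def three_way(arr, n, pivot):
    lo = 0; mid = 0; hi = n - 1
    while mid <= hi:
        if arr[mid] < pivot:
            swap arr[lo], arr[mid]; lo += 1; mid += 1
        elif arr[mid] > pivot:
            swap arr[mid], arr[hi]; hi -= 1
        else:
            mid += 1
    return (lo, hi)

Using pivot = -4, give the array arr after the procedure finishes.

-4 3 -2 -1 7 6 10 1 5 2

lo=0 mid=0 hi=9
2>-4: swap(0,9), hi=8 ⇒ 5 6 3 -2 -1 7 -4 10 1 2
5>-4: swap(0,8), hi=7 ⇒ 1 6 3 -2 -1 7 -4 10 5 2
1>-4: swap(0,7), hi=6 ⇒ 10 6 3 -2 -1 7 -4 1 5 2
10>-4: swap(0,6), hi=5 ⇒ -4 6 3 -2 -1 7 10 1 5 2
-4=-4: mid=1
6>-4: swap(1,5), hi=4 ⇒ -4 7 3 -2 -1 6 10 1 5 2
7>-4: swap(1,4), hi=3 ⇒ -4 -1 3 -2 7 6 10 1 5 2
-1>-4: swap(1,3), hi=2 ⇒ -4 -2 3 -1 7 6 10 1 5 2
-2>-4: swap(1,2), hi=1 ⇒ -4 3 -2 -1 7 6 10 1 5 2
3>-4: swap(1,1), hi=0 ⇒ -4 3 -2 -1 7 6 10 1 5 2
done. lo=0 hi=0; arr=-4 3 -2 -1 7 6 10 1 5 2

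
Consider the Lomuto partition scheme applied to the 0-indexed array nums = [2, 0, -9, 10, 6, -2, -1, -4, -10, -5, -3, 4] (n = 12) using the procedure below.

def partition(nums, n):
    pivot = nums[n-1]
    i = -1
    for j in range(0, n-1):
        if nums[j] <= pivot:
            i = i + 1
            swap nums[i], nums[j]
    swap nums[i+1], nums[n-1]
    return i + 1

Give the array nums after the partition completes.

[2, 0, -9, -2, -1, -4, -10, -5, -3, 4, 6, 10]

pivot=4, i=-1
j=0: 2≤4, i=0, swap(0,0) ⇒ [2, 0, -9, 10, 6, -2, -1, -4, -10, -5, -3, 4]
j=1: 0≤4, i=1, swap(1,1) ⇒ [2, 0, -9, 10, 6, -2, -1, -4, -10, -5, -3, 4]
j=2: -9≤4, i=2, swap(2,2) ⇒ [2, 0, -9, 10, 6, -2, -1, -4, -10, -5, -3, 4]
j=3: 10>4, skip
j=4: 6>4, skip
j=5: -2≤4, i=3, swap(3,5) ⇒ [2, 0, -9, -2, 6, 10, -1, -4, -10, -5, -3, 4]
j=6: -1≤4, i=4, swap(4,6) ⇒ [2, 0, -9, -2, -1, 10, 6, -4, -10, -5, -3, 4]
j=7: -4≤4, i=5, swap(5,7) ⇒ [2, 0, -9, -2, -1, -4, 6, 10, -10, -5, -3, 4]
j=8: -10≤4, i=6, swap(6,8) ⇒ [2, 0, -9, -2, -1, -4, -10, 10, 6, -5, -3, 4]
j=9: -5≤4, i=7, swap(7,9) ⇒ [2, 0, -9, -2, -1, -4, -10, -5, 6, 10, -3, 4]
j=10: -3≤4, i=8, swap(8,10) ⇒ [2, 0, -9, -2, -1, -4, -10, -5, -3, 10, 6, 4]
swap(9,11) ⇒ [2, 0, -9, -2, -1, -4, -10, -5, -3, 4, 6, 10]; return 9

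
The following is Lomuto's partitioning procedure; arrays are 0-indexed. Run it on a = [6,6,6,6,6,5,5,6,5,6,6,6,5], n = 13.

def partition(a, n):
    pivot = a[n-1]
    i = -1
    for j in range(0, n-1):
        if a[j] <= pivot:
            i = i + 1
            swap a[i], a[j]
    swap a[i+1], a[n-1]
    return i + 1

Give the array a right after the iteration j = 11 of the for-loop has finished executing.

[5,5,5,6,6,6,6,6,6,6,6,6,5]

pivot = a[12] = 5; i = -1
j=0: a[0]=6 > 5 → no swap
j=1: a[1]=6 > 5 → no swap
j=2: a[2]=6 > 5 → no swap
j=3: a[3]=6 > 5 → no swap
j=4: a[4]=6 > 5 → no swap
j=5: a[5]=5 ≤ 5 → i=0, swap a[0],a[5] → [5,6,6,6,6,6,5,6,5,6,6,6,5]
j=6: a[6]=5 ≤ 5 → i=1, swap a[1],a[6] → [5,5,6,6,6,6,6,6,5,6,6,6,5]
j=7: a[7]=6 > 5 → no swap
j=8: a[8]=5 ≤ 5 → i=2, swap a[2],a[8] → [5,5,5,6,6,6,6,6,6,6,6,6,5]
j=9: a[9]=6 > 5 → no swap
j=10: a[10]=6 > 5 → no swap
j=11: a[11]=6 > 5 → no swap
(after j=11) a = [5,5,5,6,6,6,6,6,6,6,6,6,5]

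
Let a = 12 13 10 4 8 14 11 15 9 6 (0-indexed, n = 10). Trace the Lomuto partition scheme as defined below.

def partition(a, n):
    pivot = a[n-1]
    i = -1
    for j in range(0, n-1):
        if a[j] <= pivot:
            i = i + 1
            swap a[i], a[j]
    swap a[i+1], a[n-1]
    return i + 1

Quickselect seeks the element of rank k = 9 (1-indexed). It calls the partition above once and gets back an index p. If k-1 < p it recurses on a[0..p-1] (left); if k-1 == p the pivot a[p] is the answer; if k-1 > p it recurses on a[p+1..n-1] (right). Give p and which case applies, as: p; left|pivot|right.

1; right

pivot = a[9] = 6; i = -1
j=0: a[0]=12 > 6 → no swap
j=1: a[1]=13 > 6 → no swap
j=2: a[2]=10 > 6 → no swap
j=3: a[3]=4 ≤ 6 → i=0, swap a[0],a[3] → 4 13 10 12 8 14 11 15 9 6
j=4: a[4]=8 > 6 → no swap
j=5: a[5]=14 > 6 → no swap
j=6: a[6]=11 > 6 → no swap
j=7: a[7]=15 > 6 → no swap
j=8: a[8]=9 > 6 → no swap
final swap a[1],a[9] → 4 6 10 12 8 14 11 15 9 13; return 1
p = 1; k-1 = 8 > 1 ⇒ right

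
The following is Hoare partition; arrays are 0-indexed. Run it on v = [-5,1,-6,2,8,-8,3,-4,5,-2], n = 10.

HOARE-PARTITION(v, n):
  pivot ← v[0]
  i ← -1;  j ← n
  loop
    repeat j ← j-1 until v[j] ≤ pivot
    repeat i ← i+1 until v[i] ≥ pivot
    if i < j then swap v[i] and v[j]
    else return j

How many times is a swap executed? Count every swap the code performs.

2

pivot = v[0] = -5; i = -1, j = 10
j→5 (v[5]=-8≤-5), i→0 (v[0]=-5≥-5); i<j, swap → [-8,1,-6,2,8,-5,3,-4,5,-2]
j→2 (v[2]=-6≤-5), i→1 (v[1]=1≥-5); i<j, swap → [-8,-6,1,2,8,-5,3,-4,5,-2]
j→1, i→2; i≥j, return j=1. v = [-8,-6,1,2,8,-5,3,-4,5,-2]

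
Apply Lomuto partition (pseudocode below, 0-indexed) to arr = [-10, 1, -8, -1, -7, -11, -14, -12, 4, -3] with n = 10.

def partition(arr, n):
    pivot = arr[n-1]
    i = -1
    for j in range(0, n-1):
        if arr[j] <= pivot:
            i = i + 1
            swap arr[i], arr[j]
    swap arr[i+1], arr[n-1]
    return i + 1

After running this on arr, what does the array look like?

[-10, -8, -7, -11, -14, -12, -3, -1, 4, 1]

pivot=-3, i=-1
j=0: -10≤-3, i=0, swap(0,0) ⇒ [-10, 1, -8, -1, -7, -11, -14, -12, 4, -3]
j=1: 1>-3, skip
j=2: -8≤-3, i=1, swap(1,2) ⇒ [-10, -8, 1, -1, -7, -11, -14, -12, 4, -3]
j=3: -1>-3, skip
j=4: -7≤-3, i=2, swap(2,4) ⇒ [-10, -8, -7, -1, 1, -11, -14, -12, 4, -3]
j=5: -11≤-3, i=3, swap(3,5) ⇒ [-10, -8, -7, -11, 1, -1, -14, -12, 4, -3]
j=6: -14≤-3, i=4, swap(4,6) ⇒ [-10, -8, -7, -11, -14, -1, 1, -12, 4, -3]
j=7: -12≤-3, i=5, swap(5,7) ⇒ [-10, -8, -7, -11, -14, -12, 1, -1, 4, -3]
j=8: 4>-3, skip
swap(6,9) ⇒ [-10, -8, -7, -11, -14, -12, -3, -1, 4, 1]; return 6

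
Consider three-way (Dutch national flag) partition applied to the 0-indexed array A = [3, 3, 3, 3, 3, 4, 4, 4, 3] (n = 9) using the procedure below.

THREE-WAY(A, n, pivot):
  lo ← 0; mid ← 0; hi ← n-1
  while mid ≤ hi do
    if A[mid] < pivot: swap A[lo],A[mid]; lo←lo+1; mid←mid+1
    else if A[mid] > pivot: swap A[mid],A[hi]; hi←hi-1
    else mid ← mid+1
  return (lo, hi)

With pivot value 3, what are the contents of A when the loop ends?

[3, 3, 3, 3, 3, 3, 4, 4, 4]

pivot = 3; lo=0, mid=0, hi=8
A[mid]=3=3: mid=1
A[mid]=3=3: mid=2
A[mid]=3=3: mid=3
A[mid]=3=3: mid=4
A[mid]=3=3: mid=5
A[mid]=4>3: swap A[5],A[8]; hi=7 → [3, 3, 3, 3, 3, 3, 4, 4, 4]
A[mid]=3=3: mid=6
A[mid]=4>3: swap A[6],A[7]; hi=6 → [3, 3, 3, 3, 3, 3, 4, 4, 4]
A[mid]=4>3: swap A[6],A[6]; hi=5 → [3, 3, 3, 3, 3, 3, 4, 4, 4]
end: lo=0, hi=5; A = [3, 3, 3, 3, 3, 3, 4, 4, 4]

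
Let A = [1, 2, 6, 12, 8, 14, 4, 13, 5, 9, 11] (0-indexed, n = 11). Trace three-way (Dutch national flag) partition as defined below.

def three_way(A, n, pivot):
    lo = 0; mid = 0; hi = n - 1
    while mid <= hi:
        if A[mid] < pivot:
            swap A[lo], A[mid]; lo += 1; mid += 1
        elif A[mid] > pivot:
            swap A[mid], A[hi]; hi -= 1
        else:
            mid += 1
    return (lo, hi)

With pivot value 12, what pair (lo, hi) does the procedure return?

(8, 8)

pivot = 12; lo=0, mid=0, hi=10
A[mid]=1<12: swap A[0],A[0]; lo=1,mid=1 → [1, 2, 6, 12, 8, 14, 4, 13, 5, 9, 11]
A[mid]=2<12: swap A[1],A[1]; lo=2,mid=2 → [1, 2, 6, 12, 8, 14, 4, 13, 5, 9, 11]
A[mid]=6<12: swap A[2],A[2]; lo=3,mid=3 → [1, 2, 6, 12, 8, 14, 4, 13, 5, 9, 11]
A[mid]=12=12: mid=4
A[mid]=8<12: swap A[3],A[4]; lo=4,mid=5 → [1, 2, 6, 8, 12, 14, 4, 13, 5, 9, 11]
A[mid]=14>12: swap A[5],A[10]; hi=9 → [1, 2, 6, 8, 12, 11, 4, 13, 5, 9, 14]
A[mid]=11<12: swap A[4],A[5]; lo=5,mid=6 → [1, 2, 6, 8, 11, 12, 4, 13, 5, 9, 14]
A[mid]=4<12: swap A[5],A[6]; lo=6,mid=7 → [1, 2, 6, 8, 11, 4, 12, 13, 5, 9, 14]
A[mid]=13>12: swap A[7],A[9]; hi=8 → [1, 2, 6, 8, 11, 4, 12, 9, 5, 13, 14]
A[mid]=9<12: swap A[6],A[7]; lo=7,mid=8 → [1, 2, 6, 8, 11, 4, 9, 12, 5, 13, 14]
A[mid]=5<12: swap A[7],A[8]; lo=8,mid=9 → [1, 2, 6, 8, 11, 4, 9, 5, 12, 13, 14]
end: lo=8, hi=8; A = [1, 2, 6, 8, 11, 4, 9, 5, 12, 13, 14]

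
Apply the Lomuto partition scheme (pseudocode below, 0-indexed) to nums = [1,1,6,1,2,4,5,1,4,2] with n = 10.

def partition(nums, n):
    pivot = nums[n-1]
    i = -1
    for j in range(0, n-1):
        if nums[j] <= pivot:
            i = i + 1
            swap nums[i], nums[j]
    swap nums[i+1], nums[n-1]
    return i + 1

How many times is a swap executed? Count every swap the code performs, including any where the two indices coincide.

6

pivot=2, i=-1
j=0: 1≤2, i=0, swap(0,0) ⇒ [1,1,6,1,2,4,5,1,4,2]
j=1: 1≤2, i=1, swap(1,1) ⇒ [1,1,6,1,2,4,5,1,4,2]
j=2: 6>2, skip
j=3: 1≤2, i=2, swap(2,3) ⇒ [1,1,1,6,2,4,5,1,4,2]
j=4: 2≤2, i=3, swap(3,4) ⇒ [1,1,1,2,6,4,5,1,4,2]
j=5: 4>2, skip
j=6: 5>2, skip
j=7: 1≤2, i=4, swap(4,7) ⇒ [1,1,1,2,1,4,5,6,4,2]
j=8: 4>2, skip
swap(5,9) ⇒ [1,1,1,2,1,2,5,6,4,4]; return 5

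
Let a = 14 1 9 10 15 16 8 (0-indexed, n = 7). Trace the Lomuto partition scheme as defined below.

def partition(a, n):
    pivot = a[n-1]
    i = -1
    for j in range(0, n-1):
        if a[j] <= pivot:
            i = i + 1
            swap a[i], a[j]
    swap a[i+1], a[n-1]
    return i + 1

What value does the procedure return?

pivot = a[6] = 8; i = -1
j=0: a[0]=14 > 8 → no swap
j=1: a[1]=1 ≤ 8 → i=0, swap a[0],a[1] → 1 14 9 10 15 16 8
j=2: a[2]=9 > 8 → no swap
j=3: a[3]=10 > 8 → no swap
j=4: a[4]=15 > 8 → no swap
j=5: a[5]=16 > 8 → no swap
final swap a[1],a[6] → 1 8 9 10 15 16 14; return 1

1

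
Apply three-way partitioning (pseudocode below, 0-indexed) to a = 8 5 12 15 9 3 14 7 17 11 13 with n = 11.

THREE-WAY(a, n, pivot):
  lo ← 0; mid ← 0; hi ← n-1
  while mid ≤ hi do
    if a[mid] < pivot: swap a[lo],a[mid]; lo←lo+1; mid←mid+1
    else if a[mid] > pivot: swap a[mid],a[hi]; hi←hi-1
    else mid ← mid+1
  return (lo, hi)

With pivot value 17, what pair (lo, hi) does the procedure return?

(10, 10)

pivot = 17; lo=0, mid=0, hi=10
a[mid]=8<17: swap a[0],a[0]; lo=1,mid=1 → 8 5 12 15 9 3 14 7 17 11 13
a[mid]=5<17: swap a[1],a[1]; lo=2,mid=2 → 8 5 12 15 9 3 14 7 17 11 13
a[mid]=12<17: swap a[2],a[2]; lo=3,mid=3 → 8 5 12 15 9 3 14 7 17 11 13
a[mid]=15<17: swap a[3],a[3]; lo=4,mid=4 → 8 5 12 15 9 3 14 7 17 11 13
a[mid]=9<17: swap a[4],a[4]; lo=5,mid=5 → 8 5 12 15 9 3 14 7 17 11 13
a[mid]=3<17: swap a[5],a[5]; lo=6,mid=6 → 8 5 12 15 9 3 14 7 17 11 13
a[mid]=14<17: swap a[6],a[6]; lo=7,mid=7 → 8 5 12 15 9 3 14 7 17 11 13
a[mid]=7<17: swap a[7],a[7]; lo=8,mid=8 → 8 5 12 15 9 3 14 7 17 11 13
a[mid]=17=17: mid=9
a[mid]=11<17: swap a[8],a[9]; lo=9,mid=10 → 8 5 12 15 9 3 14 7 11 17 13
a[mid]=13<17: swap a[9],a[10]; lo=10,mid=11 → 8 5 12 15 9 3 14 7 11 13 17
end: lo=10, hi=10; a = 8 5 12 15 9 3 14 7 11 13 17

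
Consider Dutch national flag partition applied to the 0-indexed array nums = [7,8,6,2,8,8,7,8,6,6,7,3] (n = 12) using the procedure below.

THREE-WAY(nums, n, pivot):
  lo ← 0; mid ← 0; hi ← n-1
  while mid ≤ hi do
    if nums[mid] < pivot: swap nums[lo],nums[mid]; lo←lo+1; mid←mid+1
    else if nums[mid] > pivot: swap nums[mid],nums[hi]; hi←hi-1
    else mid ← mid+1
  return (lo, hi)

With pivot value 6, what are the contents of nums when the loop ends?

[3,2,6,6,6,7,8,8,8,7,8,7]

pivot = 6; lo=0, mid=0, hi=11
nums[mid]=7>6: swap nums[0],nums[11]; hi=10 → [3,8,6,2,8,8,7,8,6,6,7,7]
nums[mid]=3<6: swap nums[0],nums[0]; lo=1,mid=1 → [3,8,6,2,8,8,7,8,6,6,7,7]
nums[mid]=8>6: swap nums[1],nums[10]; hi=9 → [3,7,6,2,8,8,7,8,6,6,8,7]
nums[mid]=7>6: swap nums[1],nums[9]; hi=8 → [3,6,6,2,8,8,7,8,6,7,8,7]
nums[mid]=6=6: mid=2
nums[mid]=6=6: mid=3
nums[mid]=2<6: swap nums[1],nums[3]; lo=2,mid=4 → [3,2,6,6,8,8,7,8,6,7,8,7]
nums[mid]=8>6: swap nums[4],nums[8]; hi=7 → [3,2,6,6,6,8,7,8,8,7,8,7]
nums[mid]=6=6: mid=5
nums[mid]=8>6: swap nums[5],nums[7]; hi=6 → [3,2,6,6,6,8,7,8,8,7,8,7]
nums[mid]=8>6: swap nums[5],nums[6]; hi=5 → [3,2,6,6,6,7,8,8,8,7,8,7]
nums[mid]=7>6: swap nums[5],nums[5]; hi=4 → [3,2,6,6,6,7,8,8,8,7,8,7]
end: lo=2, hi=4; nums = [3,2,6,6,6,7,8,8,8,7,8,7]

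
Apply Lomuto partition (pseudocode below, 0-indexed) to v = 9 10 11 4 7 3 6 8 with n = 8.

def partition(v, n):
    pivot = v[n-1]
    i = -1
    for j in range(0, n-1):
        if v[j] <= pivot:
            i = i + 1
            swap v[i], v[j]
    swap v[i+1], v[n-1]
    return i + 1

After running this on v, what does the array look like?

pivot = v[7] = 8; i = -1
j=0: v[0]=9 > 8 → no swap
j=1: v[1]=10 > 8 → no swap
j=2: v[2]=11 > 8 → no swap
j=3: v[3]=4 ≤ 8 → i=0, swap v[0],v[3] → 4 10 11 9 7 3 6 8
j=4: v[4]=7 ≤ 8 → i=1, swap v[1],v[4] → 4 7 11 9 10 3 6 8
j=5: v[5]=3 ≤ 8 → i=2, swap v[2],v[5] → 4 7 3 9 10 11 6 8
j=6: v[6]=6 ≤ 8 → i=3, swap v[3],v[6] → 4 7 3 6 10 11 9 8
final swap v[4],v[7] → 4 7 3 6 8 11 9 10; return 4

4 7 3 6 8 11 9 10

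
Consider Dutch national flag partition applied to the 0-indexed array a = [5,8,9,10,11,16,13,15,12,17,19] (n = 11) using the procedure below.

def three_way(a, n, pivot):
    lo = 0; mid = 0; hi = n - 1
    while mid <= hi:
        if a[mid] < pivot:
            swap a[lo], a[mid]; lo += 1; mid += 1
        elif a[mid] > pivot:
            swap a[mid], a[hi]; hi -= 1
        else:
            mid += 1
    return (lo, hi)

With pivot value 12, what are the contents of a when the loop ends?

[5,8,9,10,11,12,15,13,17,19,16]

lo=0 mid=0 hi=10
5<12: swap(0,0), lo=1 mid=1 ⇒ [5,8,9,10,11,16,13,15,12,17,19]
8<12: swap(1,1), lo=2 mid=2 ⇒ [5,8,9,10,11,16,13,15,12,17,19]
9<12: swap(2,2), lo=3 mid=3 ⇒ [5,8,9,10,11,16,13,15,12,17,19]
10<12: swap(3,3), lo=4 mid=4 ⇒ [5,8,9,10,11,16,13,15,12,17,19]
11<12: swap(4,4), lo=5 mid=5 ⇒ [5,8,9,10,11,16,13,15,12,17,19]
16>12: swap(5,10), hi=9 ⇒ [5,8,9,10,11,19,13,15,12,17,16]
19>12: swap(5,9), hi=8 ⇒ [5,8,9,10,11,17,13,15,12,19,16]
17>12: swap(5,8), hi=7 ⇒ [5,8,9,10,11,12,13,15,17,19,16]
12=12: mid=6
13>12: swap(6,7), hi=6 ⇒ [5,8,9,10,11,12,15,13,17,19,16]
15>12: swap(6,6), hi=5 ⇒ [5,8,9,10,11,12,15,13,17,19,16]
done. lo=5 hi=5; a=[5,8,9,10,11,12,15,13,17,19,16]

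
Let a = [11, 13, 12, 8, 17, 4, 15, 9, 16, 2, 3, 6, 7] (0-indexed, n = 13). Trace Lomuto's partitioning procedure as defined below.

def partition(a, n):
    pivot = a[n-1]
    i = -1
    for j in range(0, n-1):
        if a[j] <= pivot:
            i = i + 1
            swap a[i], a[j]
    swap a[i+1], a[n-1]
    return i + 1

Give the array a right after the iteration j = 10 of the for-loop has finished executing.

pivot = a[12] = 7; i = -1
j=0: a[0]=11 > 7 → no swap
j=1: a[1]=13 > 7 → no swap
j=2: a[2]=12 > 7 → no swap
j=3: a[3]=8 > 7 → no swap
j=4: a[4]=17 > 7 → no swap
j=5: a[5]=4 ≤ 7 → i=0, swap a[0],a[5] → [4, 13, 12, 8, 17, 11, 15, 9, 16, 2, 3, 6, 7]
j=6: a[6]=15 > 7 → no swap
j=7: a[7]=9 > 7 → no swap
j=8: a[8]=16 > 7 → no swap
j=9: a[9]=2 ≤ 7 → i=1, swap a[1],a[9] → [4, 2, 12, 8, 17, 11, 15, 9, 16, 13, 3, 6, 7]
j=10: a[10]=3 ≤ 7 → i=2, swap a[2],a[10] → [4, 2, 3, 8, 17, 11, 15, 9, 16, 13, 12, 6, 7]
(after j=10) a = [4, 2, 3, 8, 17, 11, 15, 9, 16, 13, 12, 6, 7]

[4, 2, 3, 8, 17, 11, 15, 9, 16, 13, 12, 6, 7]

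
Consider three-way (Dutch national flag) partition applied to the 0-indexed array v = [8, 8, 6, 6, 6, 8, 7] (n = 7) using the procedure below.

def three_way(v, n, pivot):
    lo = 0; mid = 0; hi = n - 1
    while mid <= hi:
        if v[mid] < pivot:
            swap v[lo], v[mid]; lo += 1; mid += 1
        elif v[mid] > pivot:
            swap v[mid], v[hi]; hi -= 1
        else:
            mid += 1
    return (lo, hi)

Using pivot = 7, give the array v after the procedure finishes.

pivot = 7; lo=0, mid=0, hi=6
v[mid]=8>7: swap v[0],v[6]; hi=5 → [7, 8, 6, 6, 6, 8, 8]
v[mid]=7=7: mid=1
v[mid]=8>7: swap v[1],v[5]; hi=4 → [7, 8, 6, 6, 6, 8, 8]
v[mid]=8>7: swap v[1],v[4]; hi=3 → [7, 6, 6, 6, 8, 8, 8]
v[mid]=6<7: swap v[0],v[1]; lo=1,mid=2 → [6, 7, 6, 6, 8, 8, 8]
v[mid]=6<7: swap v[1],v[2]; lo=2,mid=3 → [6, 6, 7, 6, 8, 8, 8]
v[mid]=6<7: swap v[2],v[3]; lo=3,mid=4 → [6, 6, 6, 7, 8, 8, 8]
end: lo=3, hi=3; v = [6, 6, 6, 7, 8, 8, 8]

[6, 6, 6, 7, 8, 8, 8]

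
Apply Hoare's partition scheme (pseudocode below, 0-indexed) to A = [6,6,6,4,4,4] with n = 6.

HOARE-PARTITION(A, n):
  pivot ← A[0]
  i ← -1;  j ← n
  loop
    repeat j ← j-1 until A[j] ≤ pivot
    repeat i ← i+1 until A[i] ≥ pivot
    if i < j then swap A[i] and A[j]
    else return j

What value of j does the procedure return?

2

pivot = A[0] = 6; i = -1, j = 6
j→5 (A[5]=4≤6), i→0 (A[0]=6≥6); i<j, swap → [4,6,6,4,4,6]
j→4 (A[4]=4≤6), i→1 (A[1]=6≥6); i<j, swap → [4,4,6,4,6,6]
j→3 (A[3]=4≤6), i→2 (A[2]=6≥6); i<j, swap → [4,4,4,6,6,6]
j→2, i→3; i≥j, return j=2. A = [4,4,4,6,6,6]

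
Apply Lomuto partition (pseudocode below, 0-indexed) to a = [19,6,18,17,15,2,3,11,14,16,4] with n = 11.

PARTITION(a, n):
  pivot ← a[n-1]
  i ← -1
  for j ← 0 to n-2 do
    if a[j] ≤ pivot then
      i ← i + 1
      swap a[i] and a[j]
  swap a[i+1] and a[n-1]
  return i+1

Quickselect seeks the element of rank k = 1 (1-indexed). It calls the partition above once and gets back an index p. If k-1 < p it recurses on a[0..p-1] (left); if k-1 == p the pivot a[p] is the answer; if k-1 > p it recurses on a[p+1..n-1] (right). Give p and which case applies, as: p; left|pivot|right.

pivot = a[10] = 4; i = -1
j=0: a[0]=19 > 4 → no swap
j=1: a[1]=6 > 4 → no swap
j=2: a[2]=18 > 4 → no swap
j=3: a[3]=17 > 4 → no swap
j=4: a[4]=15 > 4 → no swap
j=5: a[5]=2 ≤ 4 → i=0, swap a[0],a[5] → [2,6,18,17,15,19,3,11,14,16,4]
j=6: a[6]=3 ≤ 4 → i=1, swap a[1],a[6] → [2,3,18,17,15,19,6,11,14,16,4]
j=7: a[7]=11 > 4 → no swap
j=8: a[8]=14 > 4 → no swap
j=9: a[9]=16 > 4 → no swap
final swap a[2],a[10] → [2,3,4,17,15,19,6,11,14,16,18]; return 2
p = 2; k-1 = 0 < 2 ⇒ left

2; left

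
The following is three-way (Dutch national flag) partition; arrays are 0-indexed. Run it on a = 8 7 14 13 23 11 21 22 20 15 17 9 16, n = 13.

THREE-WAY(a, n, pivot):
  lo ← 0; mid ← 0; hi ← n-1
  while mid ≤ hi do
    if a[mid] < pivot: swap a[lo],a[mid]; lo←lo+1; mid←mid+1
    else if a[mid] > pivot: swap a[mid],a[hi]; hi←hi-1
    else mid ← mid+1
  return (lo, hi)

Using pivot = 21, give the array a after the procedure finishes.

8 7 14 13 16 11 9 20 15 17 21 22 23

pivot = 21; lo=0, mid=0, hi=12
a[mid]=8<21: swap a[0],a[0]; lo=1,mid=1 → 8 7 14 13 23 11 21 22 20 15 17 9 16
a[mid]=7<21: swap a[1],a[1]; lo=2,mid=2 → 8 7 14 13 23 11 21 22 20 15 17 9 16
a[mid]=14<21: swap a[2],a[2]; lo=3,mid=3 → 8 7 14 13 23 11 21 22 20 15 17 9 16
a[mid]=13<21: swap a[3],a[3]; lo=4,mid=4 → 8 7 14 13 23 11 21 22 20 15 17 9 16
a[mid]=23>21: swap a[4],a[12]; hi=11 → 8 7 14 13 16 11 21 22 20 15 17 9 23
a[mid]=16<21: swap a[4],a[4]; lo=5,mid=5 → 8 7 14 13 16 11 21 22 20 15 17 9 23
a[mid]=11<21: swap a[5],a[5]; lo=6,mid=6 → 8 7 14 13 16 11 21 22 20 15 17 9 23
a[mid]=21=21: mid=7
a[mid]=22>21: swap a[7],a[11]; hi=10 → 8 7 14 13 16 11 21 9 20 15 17 22 23
a[mid]=9<21: swap a[6],a[7]; lo=7,mid=8 → 8 7 14 13 16 11 9 21 20 15 17 22 23
a[mid]=20<21: swap a[7],a[8]; lo=8,mid=9 → 8 7 14 13 16 11 9 20 21 15 17 22 23
a[mid]=15<21: swap a[8],a[9]; lo=9,mid=10 → 8 7 14 13 16 11 9 20 15 21 17 22 23
a[mid]=17<21: swap a[9],a[10]; lo=10,mid=11 → 8 7 14 13 16 11 9 20 15 17 21 22 23
end: lo=10, hi=10; a = 8 7 14 13 16 11 9 20 15 17 21 22 23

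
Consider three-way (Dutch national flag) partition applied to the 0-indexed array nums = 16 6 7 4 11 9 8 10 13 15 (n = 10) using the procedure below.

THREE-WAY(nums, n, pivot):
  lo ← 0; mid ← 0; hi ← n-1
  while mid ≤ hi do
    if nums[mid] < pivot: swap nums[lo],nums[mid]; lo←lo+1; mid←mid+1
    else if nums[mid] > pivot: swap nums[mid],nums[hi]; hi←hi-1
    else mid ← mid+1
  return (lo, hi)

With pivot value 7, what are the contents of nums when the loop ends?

lo=0 mid=0 hi=9
16>7: swap(0,9), hi=8 ⇒ 15 6 7 4 11 9 8 10 13 16
15>7: swap(0,8), hi=7 ⇒ 13 6 7 4 11 9 8 10 15 16
13>7: swap(0,7), hi=6 ⇒ 10 6 7 4 11 9 8 13 15 16
10>7: swap(0,6), hi=5 ⇒ 8 6 7 4 11 9 10 13 15 16
8>7: swap(0,5), hi=4 ⇒ 9 6 7 4 11 8 10 13 15 16
9>7: swap(0,4), hi=3 ⇒ 11 6 7 4 9 8 10 13 15 16
11>7: swap(0,3), hi=2 ⇒ 4 6 7 11 9 8 10 13 15 16
4<7: swap(0,0), lo=1 mid=1 ⇒ 4 6 7 11 9 8 10 13 15 16
6<7: swap(1,1), lo=2 mid=2 ⇒ 4 6 7 11 9 8 10 13 15 16
7=7: mid=3
done. lo=2 hi=2; nums=4 6 7 11 9 8 10 13 15 16

4 6 7 11 9 8 10 13 15 16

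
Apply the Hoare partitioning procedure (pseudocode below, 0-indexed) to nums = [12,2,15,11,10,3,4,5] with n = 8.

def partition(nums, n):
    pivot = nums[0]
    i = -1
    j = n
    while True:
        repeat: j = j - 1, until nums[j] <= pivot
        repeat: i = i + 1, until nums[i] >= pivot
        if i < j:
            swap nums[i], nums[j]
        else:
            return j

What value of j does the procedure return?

pivot = nums[0] = 12; i = -1, j = 8
j→7 (nums[7]=5≤12), i→0 (nums[0]=12≥12); i<j, swap → [5,2,15,11,10,3,4,12]
j→6 (nums[6]=4≤12), i→2 (nums[2]=15≥12); i<j, swap → [5,2,4,11,10,3,15,12]
j→5, i→6; i≥j, return j=5. nums = [5,2,4,11,10,3,15,12]

5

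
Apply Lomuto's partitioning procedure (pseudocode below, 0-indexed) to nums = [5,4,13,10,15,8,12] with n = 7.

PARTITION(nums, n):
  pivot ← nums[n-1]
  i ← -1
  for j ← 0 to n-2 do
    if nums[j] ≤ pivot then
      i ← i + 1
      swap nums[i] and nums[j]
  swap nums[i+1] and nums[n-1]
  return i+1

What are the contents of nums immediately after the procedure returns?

pivot = nums[6] = 12; i = -1
j=0: nums[0]=5 ≤ 12 → i=0, swap nums[0],nums[0] (no change) → [5,4,13,10,15,8,12]
j=1: nums[1]=4 ≤ 12 → i=1, swap nums[1],nums[1] (no change) → [5,4,13,10,15,8,12]
j=2: nums[2]=13 > 12 → no swap
j=3: nums[3]=10 ≤ 12 → i=2, swap nums[2],nums[3] → [5,4,10,13,15,8,12]
j=4: nums[4]=15 > 12 → no swap
j=5: nums[5]=8 ≤ 12 → i=3, swap nums[3],nums[5] → [5,4,10,8,15,13,12]
final swap nums[4],nums[6] → [5,4,10,8,12,13,15]; return 4

[5,4,10,8,12,13,15]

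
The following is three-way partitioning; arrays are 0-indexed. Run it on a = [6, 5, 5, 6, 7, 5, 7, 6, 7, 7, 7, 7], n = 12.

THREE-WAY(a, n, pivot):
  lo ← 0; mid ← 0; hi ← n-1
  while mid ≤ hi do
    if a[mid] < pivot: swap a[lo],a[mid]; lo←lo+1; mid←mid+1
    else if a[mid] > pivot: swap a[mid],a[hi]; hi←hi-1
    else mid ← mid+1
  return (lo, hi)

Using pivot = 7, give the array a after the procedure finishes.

lo=0 mid=0 hi=11
6<7: swap(0,0), lo=1 mid=1 ⇒ [6, 5, 5, 6, 7, 5, 7, 6, 7, 7, 7, 7]
5<7: swap(1,1), lo=2 mid=2 ⇒ [6, 5, 5, 6, 7, 5, 7, 6, 7, 7, 7, 7]
5<7: swap(2,2), lo=3 mid=3 ⇒ [6, 5, 5, 6, 7, 5, 7, 6, 7, 7, 7, 7]
6<7: swap(3,3), lo=4 mid=4 ⇒ [6, 5, 5, 6, 7, 5, 7, 6, 7, 7, 7, 7]
7=7: mid=5
5<7: swap(4,5), lo=5 mid=6 ⇒ [6, 5, 5, 6, 5, 7, 7, 6, 7, 7, 7, 7]
7=7: mid=7
6<7: swap(5,7), lo=6 mid=8 ⇒ [6, 5, 5, 6, 5, 6, 7, 7, 7, 7, 7, 7]
7=7: mid=9
7=7: mid=10
7=7: mid=11
7=7: mid=12
done. lo=6 hi=11; a=[6, 5, 5, 6, 5, 6, 7, 7, 7, 7, 7, 7]

[6, 5, 5, 6, 5, 6, 7, 7, 7, 7, 7, 7]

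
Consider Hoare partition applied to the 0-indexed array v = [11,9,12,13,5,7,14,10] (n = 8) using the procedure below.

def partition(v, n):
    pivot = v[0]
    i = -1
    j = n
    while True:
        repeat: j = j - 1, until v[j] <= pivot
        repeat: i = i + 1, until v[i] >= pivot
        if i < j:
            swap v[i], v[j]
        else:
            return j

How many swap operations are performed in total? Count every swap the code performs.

pivot=11
j stops at 7 (10), i stops at 0 (11); swap ⇒ [10,9,12,13,5,7,14,11]
j stops at 5 (7), i stops at 2 (12); swap ⇒ [10,9,7,13,5,12,14,11]
j stops at 4 (5), i stops at 3 (13); swap ⇒ [10,9,7,5,13,12,14,11]
j stops at 3, i stops at 4; i≥j ⇒ return 3. v=[10,9,7,5,13,12,14,11]

3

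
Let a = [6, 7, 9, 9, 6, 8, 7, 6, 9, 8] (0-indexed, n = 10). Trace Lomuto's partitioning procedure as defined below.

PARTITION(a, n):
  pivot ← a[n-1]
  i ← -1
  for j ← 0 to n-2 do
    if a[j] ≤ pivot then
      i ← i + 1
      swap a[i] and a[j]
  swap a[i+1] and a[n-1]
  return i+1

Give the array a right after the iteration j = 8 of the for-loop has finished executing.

[6, 7, 6, 8, 7, 6, 9, 9, 9, 8]

pivot = a[9] = 8; i = -1
j=0: a[0]=6 ≤ 8 → i=0, swap a[0],a[0] (no change) → [6, 7, 9, 9, 6, 8, 7, 6, 9, 8]
j=1: a[1]=7 ≤ 8 → i=1, swap a[1],a[1] (no change) → [6, 7, 9, 9, 6, 8, 7, 6, 9, 8]
j=2: a[2]=9 > 8 → no swap
j=3: a[3]=9 > 8 → no swap
j=4: a[4]=6 ≤ 8 → i=2, swap a[2],a[4] → [6, 7, 6, 9, 9, 8, 7, 6, 9, 8]
j=5: a[5]=8 ≤ 8 → i=3, swap a[3],a[5] → [6, 7, 6, 8, 9, 9, 7, 6, 9, 8]
j=6: a[6]=7 ≤ 8 → i=4, swap a[4],a[6] → [6, 7, 6, 8, 7, 9, 9, 6, 9, 8]
j=7: a[7]=6 ≤ 8 → i=5, swap a[5],a[7] → [6, 7, 6, 8, 7, 6, 9, 9, 9, 8]
j=8: a[8]=9 > 8 → no swap
(after j=8) a = [6, 7, 6, 8, 7, 6, 9, 9, 9, 8]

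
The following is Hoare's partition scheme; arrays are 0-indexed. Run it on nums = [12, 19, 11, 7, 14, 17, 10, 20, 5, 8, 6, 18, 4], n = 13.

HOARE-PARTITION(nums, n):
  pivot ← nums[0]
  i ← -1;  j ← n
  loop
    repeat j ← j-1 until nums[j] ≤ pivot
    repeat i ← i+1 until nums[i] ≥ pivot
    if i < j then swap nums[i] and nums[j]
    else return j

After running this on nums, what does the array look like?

pivot=12
j stops at 12 (4), i stops at 0 (12); swap ⇒ [4, 19, 11, 7, 14, 17, 10, 20, 5, 8, 6, 18, 12]
j stops at 10 (6), i stops at 1 (19); swap ⇒ [4, 6, 11, 7, 14, 17, 10, 20, 5, 8, 19, 18, 12]
j stops at 9 (8), i stops at 4 (14); swap ⇒ [4, 6, 11, 7, 8, 17, 10, 20, 5, 14, 19, 18, 12]
j stops at 8 (5), i stops at 5 (17); swap ⇒ [4, 6, 11, 7, 8, 5, 10, 20, 17, 14, 19, 18, 12]
j stops at 6, i stops at 7; i≥j ⇒ return 6. nums=[4, 6, 11, 7, 8, 5, 10, 20, 17, 14, 19, 18, 12]

[4, 6, 11, 7, 8, 5, 10, 20, 17, 14, 19, 18, 12]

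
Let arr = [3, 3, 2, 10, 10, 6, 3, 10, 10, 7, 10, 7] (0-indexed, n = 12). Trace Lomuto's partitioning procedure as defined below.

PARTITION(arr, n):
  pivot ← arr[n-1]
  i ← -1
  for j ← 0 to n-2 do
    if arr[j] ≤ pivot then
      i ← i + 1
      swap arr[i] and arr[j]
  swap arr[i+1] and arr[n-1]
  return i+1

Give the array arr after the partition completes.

[3, 3, 2, 6, 3, 7, 7, 10, 10, 10, 10, 10]

pivot=7, i=-1
j=0: 3≤7, i=0, swap(0,0) ⇒ [3, 3, 2, 10, 10, 6, 3, 10, 10, 7, 10, 7]
j=1: 3≤7, i=1, swap(1,1) ⇒ [3, 3, 2, 10, 10, 6, 3, 10, 10, 7, 10, 7]
j=2: 2≤7, i=2, swap(2,2) ⇒ [3, 3, 2, 10, 10, 6, 3, 10, 10, 7, 10, 7]
j=3: 10>7, skip
j=4: 10>7, skip
j=5: 6≤7, i=3, swap(3,5) ⇒ [3, 3, 2, 6, 10, 10, 3, 10, 10, 7, 10, 7]
j=6: 3≤7, i=4, swap(4,6) ⇒ [3, 3, 2, 6, 3, 10, 10, 10, 10, 7, 10, 7]
j=7: 10>7, skip
j=8: 10>7, skip
j=9: 7≤7, i=5, swap(5,9) ⇒ [3, 3, 2, 6, 3, 7, 10, 10, 10, 10, 10, 7]
j=10: 10>7, skip
swap(6,11) ⇒ [3, 3, 2, 6, 3, 7, 7, 10, 10, 10, 10, 10]; return 6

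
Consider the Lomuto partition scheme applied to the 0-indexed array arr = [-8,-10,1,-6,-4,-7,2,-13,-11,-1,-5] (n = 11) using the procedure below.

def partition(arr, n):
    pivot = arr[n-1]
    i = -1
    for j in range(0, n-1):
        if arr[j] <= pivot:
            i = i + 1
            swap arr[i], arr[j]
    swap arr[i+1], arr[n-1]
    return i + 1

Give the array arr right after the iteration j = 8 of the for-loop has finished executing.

[-8,-10,-6,-7,-13,-11,2,-4,1,-1,-5]

pivot=-5, i=-1
j=0: -8≤-5, i=0, swap(0,0) ⇒ [-8,-10,1,-6,-4,-7,2,-13,-11,-1,-5]
j=1: -10≤-5, i=1, swap(1,1) ⇒ [-8,-10,1,-6,-4,-7,2,-13,-11,-1,-5]
j=2: 1>-5, skip
j=3: -6≤-5, i=2, swap(2,3) ⇒ [-8,-10,-6,1,-4,-7,2,-13,-11,-1,-5]
j=4: -4>-5, skip
j=5: -7≤-5, i=3, swap(3,5) ⇒ [-8,-10,-6,-7,-4,1,2,-13,-11,-1,-5]
j=6: 2>-5, skip
j=7: -13≤-5, i=4, swap(4,7) ⇒ [-8,-10,-6,-7,-13,1,2,-4,-11,-1,-5]
j=8: -11≤-5, i=5, swap(5,8) ⇒ [-8,-10,-6,-7,-13,-11,2,-4,1,-1,-5]
(after j=8) arr = [-8,-10,-6,-7,-13,-11,2,-4,1,-1,-5]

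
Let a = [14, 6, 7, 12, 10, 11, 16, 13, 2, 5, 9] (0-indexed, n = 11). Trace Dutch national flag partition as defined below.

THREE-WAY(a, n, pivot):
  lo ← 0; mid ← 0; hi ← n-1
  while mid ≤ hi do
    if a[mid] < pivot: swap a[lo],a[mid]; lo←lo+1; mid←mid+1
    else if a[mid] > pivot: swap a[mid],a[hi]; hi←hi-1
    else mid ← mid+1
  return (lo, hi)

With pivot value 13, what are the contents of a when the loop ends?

[9, 6, 7, 12, 10, 11, 5, 2, 13, 16, 14]

pivot = 13; lo=0, mid=0, hi=10
a[mid]=14>13: swap a[0],a[10]; hi=9 → [9, 6, 7, 12, 10, 11, 16, 13, 2, 5, 14]
a[mid]=9<13: swap a[0],a[0]; lo=1,mid=1 → [9, 6, 7, 12, 10, 11, 16, 13, 2, 5, 14]
a[mid]=6<13: swap a[1],a[1]; lo=2,mid=2 → [9, 6, 7, 12, 10, 11, 16, 13, 2, 5, 14]
a[mid]=7<13: swap a[2],a[2]; lo=3,mid=3 → [9, 6, 7, 12, 10, 11, 16, 13, 2, 5, 14]
a[mid]=12<13: swap a[3],a[3]; lo=4,mid=4 → [9, 6, 7, 12, 10, 11, 16, 13, 2, 5, 14]
a[mid]=10<13: swap a[4],a[4]; lo=5,mid=5 → [9, 6, 7, 12, 10, 11, 16, 13, 2, 5, 14]
a[mid]=11<13: swap a[5],a[5]; lo=6,mid=6 → [9, 6, 7, 12, 10, 11, 16, 13, 2, 5, 14]
a[mid]=16>13: swap a[6],a[9]; hi=8 → [9, 6, 7, 12, 10, 11, 5, 13, 2, 16, 14]
a[mid]=5<13: swap a[6],a[6]; lo=7,mid=7 → [9, 6, 7, 12, 10, 11, 5, 13, 2, 16, 14]
a[mid]=13=13: mid=8
a[mid]=2<13: swap a[7],a[8]; lo=8,mid=9 → [9, 6, 7, 12, 10, 11, 5, 2, 13, 16, 14]
end: lo=8, hi=8; a = [9, 6, 7, 12, 10, 11, 5, 2, 13, 16, 14]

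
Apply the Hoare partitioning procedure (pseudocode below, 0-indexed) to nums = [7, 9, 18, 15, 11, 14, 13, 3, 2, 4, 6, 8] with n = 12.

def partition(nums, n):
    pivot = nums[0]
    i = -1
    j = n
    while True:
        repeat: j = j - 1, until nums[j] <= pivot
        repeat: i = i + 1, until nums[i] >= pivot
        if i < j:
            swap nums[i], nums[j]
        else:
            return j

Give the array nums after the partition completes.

[6, 4, 2, 3, 11, 14, 13, 15, 18, 9, 7, 8]

pivot=7
j stops at 10 (6), i stops at 0 (7); swap ⇒ [6, 9, 18, 15, 11, 14, 13, 3, 2, 4, 7, 8]
j stops at 9 (4), i stops at 1 (9); swap ⇒ [6, 4, 18, 15, 11, 14, 13, 3, 2, 9, 7, 8]
j stops at 8 (2), i stops at 2 (18); swap ⇒ [6, 4, 2, 15, 11, 14, 13, 3, 18, 9, 7, 8]
j stops at 7 (3), i stops at 3 (15); swap ⇒ [6, 4, 2, 3, 11, 14, 13, 15, 18, 9, 7, 8]
j stops at 3, i stops at 4; i≥j ⇒ return 3. nums=[6, 4, 2, 3, 11, 14, 13, 15, 18, 9, 7, 8]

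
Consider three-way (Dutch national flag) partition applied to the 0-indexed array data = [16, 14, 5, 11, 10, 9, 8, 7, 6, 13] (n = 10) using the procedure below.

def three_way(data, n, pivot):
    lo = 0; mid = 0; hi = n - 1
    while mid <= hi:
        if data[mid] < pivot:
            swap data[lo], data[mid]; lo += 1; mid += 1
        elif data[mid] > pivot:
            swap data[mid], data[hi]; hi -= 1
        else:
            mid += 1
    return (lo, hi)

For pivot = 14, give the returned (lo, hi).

(8, 8)

lo=0 mid=0 hi=9
16>14: swap(0,9), hi=8 ⇒ [13, 14, 5, 11, 10, 9, 8, 7, 6, 16]
13<14: swap(0,0), lo=1 mid=1 ⇒ [13, 14, 5, 11, 10, 9, 8, 7, 6, 16]
14=14: mid=2
5<14: swap(1,2), lo=2 mid=3 ⇒ [13, 5, 14, 11, 10, 9, 8, 7, 6, 16]
11<14: swap(2,3), lo=3 mid=4 ⇒ [13, 5, 11, 14, 10, 9, 8, 7, 6, 16]
10<14: swap(3,4), lo=4 mid=5 ⇒ [13, 5, 11, 10, 14, 9, 8, 7, 6, 16]
9<14: swap(4,5), lo=5 mid=6 ⇒ [13, 5, 11, 10, 9, 14, 8, 7, 6, 16]
8<14: swap(5,6), lo=6 mid=7 ⇒ [13, 5, 11, 10, 9, 8, 14, 7, 6, 16]
7<14: swap(6,7), lo=7 mid=8 ⇒ [13, 5, 11, 10, 9, 8, 7, 14, 6, 16]
6<14: swap(7,8), lo=8 mid=9 ⇒ [13, 5, 11, 10, 9, 8, 7, 6, 14, 16]
done. lo=8 hi=8; data=[13, 5, 11, 10, 9, 8, 7, 6, 14, 16]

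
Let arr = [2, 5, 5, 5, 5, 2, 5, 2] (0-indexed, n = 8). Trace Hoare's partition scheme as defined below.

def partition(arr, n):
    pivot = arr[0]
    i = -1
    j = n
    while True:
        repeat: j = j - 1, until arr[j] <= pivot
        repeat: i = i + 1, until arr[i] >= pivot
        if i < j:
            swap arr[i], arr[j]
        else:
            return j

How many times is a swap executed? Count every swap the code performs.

pivot = arr[0] = 2; i = -1, j = 8
j→7 (arr[7]=2≤2), i→0 (arr[0]=2≥2); i<j, swap → [2, 5, 5, 5, 5, 2, 5, 2]
j→5 (arr[5]=2≤2), i→1 (arr[1]=5≥2); i<j, swap → [2, 2, 5, 5, 5, 5, 5, 2]
j→1, i→2; i≥j, return j=1. arr = [2, 2, 5, 5, 5, 5, 5, 2]

2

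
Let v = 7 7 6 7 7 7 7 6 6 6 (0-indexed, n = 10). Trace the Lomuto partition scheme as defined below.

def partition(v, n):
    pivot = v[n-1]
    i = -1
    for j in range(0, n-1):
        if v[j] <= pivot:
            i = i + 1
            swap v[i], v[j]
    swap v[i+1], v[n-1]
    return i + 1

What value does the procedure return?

pivot=6, i=-1
j=0: 7>6, skip
j=1: 7>6, skip
j=2: 6≤6, i=0, swap(0,2) ⇒ 6 7 7 7 7 7 7 6 6 6
j=3: 7>6, skip
j=4: 7>6, skip
j=5: 7>6, skip
j=6: 7>6, skip
j=7: 6≤6, i=1, swap(1,7) ⇒ 6 6 7 7 7 7 7 7 6 6
j=8: 6≤6, i=2, swap(2,8) ⇒ 6 6 6 7 7 7 7 7 7 6
swap(3,9) ⇒ 6 6 6 6 7 7 7 7 7 7; return 3

3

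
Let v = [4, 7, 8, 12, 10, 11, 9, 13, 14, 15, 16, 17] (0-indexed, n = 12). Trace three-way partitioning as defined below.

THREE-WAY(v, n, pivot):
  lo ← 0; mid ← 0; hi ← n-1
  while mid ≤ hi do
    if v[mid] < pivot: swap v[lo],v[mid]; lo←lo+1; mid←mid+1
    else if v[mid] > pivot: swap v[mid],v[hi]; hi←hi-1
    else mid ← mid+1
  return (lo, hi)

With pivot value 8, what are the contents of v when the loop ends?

[4, 7, 8, 10, 11, 9, 13, 14, 15, 16, 17, 12]

lo=0 mid=0 hi=11
4<8: swap(0,0), lo=1 mid=1 ⇒ [4, 7, 8, 12, 10, 11, 9, 13, 14, 15, 16, 17]
7<8: swap(1,1), lo=2 mid=2 ⇒ [4, 7, 8, 12, 10, 11, 9, 13, 14, 15, 16, 17]
8=8: mid=3
12>8: swap(3,11), hi=10 ⇒ [4, 7, 8, 17, 10, 11, 9, 13, 14, 15, 16, 12]
17>8: swap(3,10), hi=9 ⇒ [4, 7, 8, 16, 10, 11, 9, 13, 14, 15, 17, 12]
16>8: swap(3,9), hi=8 ⇒ [4, 7, 8, 15, 10, 11, 9, 13, 14, 16, 17, 12]
15>8: swap(3,8), hi=7 ⇒ [4, 7, 8, 14, 10, 11, 9, 13, 15, 16, 17, 12]
14>8: swap(3,7), hi=6 ⇒ [4, 7, 8, 13, 10, 11, 9, 14, 15, 16, 17, 12]
13>8: swap(3,6), hi=5 ⇒ [4, 7, 8, 9, 10, 11, 13, 14, 15, 16, 17, 12]
9>8: swap(3,5), hi=4 ⇒ [4, 7, 8, 11, 10, 9, 13, 14, 15, 16, 17, 12]
11>8: swap(3,4), hi=3 ⇒ [4, 7, 8, 10, 11, 9, 13, 14, 15, 16, 17, 12]
10>8: swap(3,3), hi=2 ⇒ [4, 7, 8, 10, 11, 9, 13, 14, 15, 16, 17, 12]
done. lo=2 hi=2; v=[4, 7, 8, 10, 11, 9, 13, 14, 15, 16, 17, 12]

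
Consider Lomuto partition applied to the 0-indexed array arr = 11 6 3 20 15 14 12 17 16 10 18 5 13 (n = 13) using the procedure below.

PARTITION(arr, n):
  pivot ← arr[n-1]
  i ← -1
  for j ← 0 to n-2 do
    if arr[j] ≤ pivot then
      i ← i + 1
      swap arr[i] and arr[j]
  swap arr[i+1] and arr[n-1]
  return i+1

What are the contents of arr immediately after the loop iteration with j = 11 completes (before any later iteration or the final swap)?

pivot = arr[12] = 13; i = -1
j=0: arr[0]=11 ≤ 13 → i=0, swap arr[0],arr[0] (no change) → 11 6 3 20 15 14 12 17 16 10 18 5 13
j=1: arr[1]=6 ≤ 13 → i=1, swap arr[1],arr[1] (no change) → 11 6 3 20 15 14 12 17 16 10 18 5 13
j=2: arr[2]=3 ≤ 13 → i=2, swap arr[2],arr[2] (no change) → 11 6 3 20 15 14 12 17 16 10 18 5 13
j=3: arr[3]=20 > 13 → no swap
j=4: arr[4]=15 > 13 → no swap
j=5: arr[5]=14 > 13 → no swap
j=6: arr[6]=12 ≤ 13 → i=3, swap arr[3],arr[6] → 11 6 3 12 15 14 20 17 16 10 18 5 13
j=7: arr[7]=17 > 13 → no swap
j=8: arr[8]=16 > 13 → no swap
j=9: arr[9]=10 ≤ 13 → i=4, swap arr[4],arr[9] → 11 6 3 12 10 14 20 17 16 15 18 5 13
j=10: arr[10]=18 > 13 → no swap
j=11: arr[11]=5 ≤ 13 → i=5, swap arr[5],arr[11] → 11 6 3 12 10 5 20 17 16 15 18 14 13
(after j=11) arr = 11 6 3 12 10 5 20 17 16 15 18 14 13

11 6 3 12 10 5 20 17 16 15 18 14 13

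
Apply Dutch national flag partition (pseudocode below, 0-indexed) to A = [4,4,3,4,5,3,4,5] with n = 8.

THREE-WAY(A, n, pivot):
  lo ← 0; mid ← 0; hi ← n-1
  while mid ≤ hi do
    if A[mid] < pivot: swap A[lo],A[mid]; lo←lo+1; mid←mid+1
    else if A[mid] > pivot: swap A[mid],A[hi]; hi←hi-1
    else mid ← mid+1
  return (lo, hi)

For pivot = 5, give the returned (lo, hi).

lo=0 mid=0 hi=7
4<5: swap(0,0), lo=1 mid=1 ⇒ [4,4,3,4,5,3,4,5]
4<5: swap(1,1), lo=2 mid=2 ⇒ [4,4,3,4,5,3,4,5]
3<5: swap(2,2), lo=3 mid=3 ⇒ [4,4,3,4,5,3,4,5]
4<5: swap(3,3), lo=4 mid=4 ⇒ [4,4,3,4,5,3,4,5]
5=5: mid=5
3<5: swap(4,5), lo=5 mid=6 ⇒ [4,4,3,4,3,5,4,5]
4<5: swap(5,6), lo=6 mid=7 ⇒ [4,4,3,4,3,4,5,5]
5=5: mid=8
done. lo=6 hi=7; A=[4,4,3,4,3,4,5,5]

(6, 7)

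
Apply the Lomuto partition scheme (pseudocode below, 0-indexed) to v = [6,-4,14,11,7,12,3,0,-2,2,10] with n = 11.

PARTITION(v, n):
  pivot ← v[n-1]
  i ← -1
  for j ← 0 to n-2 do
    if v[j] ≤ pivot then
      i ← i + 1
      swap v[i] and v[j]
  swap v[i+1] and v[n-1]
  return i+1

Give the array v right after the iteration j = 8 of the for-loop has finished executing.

[6,-4,7,3,0,-2,11,14,12,2,10]

pivot=10, i=-1
j=0: 6≤10, i=0, swap(0,0) ⇒ [6,-4,14,11,7,12,3,0,-2,2,10]
j=1: -4≤10, i=1, swap(1,1) ⇒ [6,-4,14,11,7,12,3,0,-2,2,10]
j=2: 14>10, skip
j=3: 11>10, skip
j=4: 7≤10, i=2, swap(2,4) ⇒ [6,-4,7,11,14,12,3,0,-2,2,10]
j=5: 12>10, skip
j=6: 3≤10, i=3, swap(3,6) ⇒ [6,-4,7,3,14,12,11,0,-2,2,10]
j=7: 0≤10, i=4, swap(4,7) ⇒ [6,-4,7,3,0,12,11,14,-2,2,10]
j=8: -2≤10, i=5, swap(5,8) ⇒ [6,-4,7,3,0,-2,11,14,12,2,10]
(after j=8) v = [6,-4,7,3,0,-2,11,14,12,2,10]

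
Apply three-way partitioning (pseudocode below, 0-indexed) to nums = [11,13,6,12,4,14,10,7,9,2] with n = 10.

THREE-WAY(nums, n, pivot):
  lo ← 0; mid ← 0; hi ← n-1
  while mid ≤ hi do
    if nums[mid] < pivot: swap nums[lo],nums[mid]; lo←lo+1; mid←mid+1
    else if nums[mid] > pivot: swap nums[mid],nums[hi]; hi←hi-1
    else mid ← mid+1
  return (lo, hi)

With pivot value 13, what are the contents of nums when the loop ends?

pivot = 13; lo=0, mid=0, hi=9
nums[mid]=11<13: swap nums[0],nums[0]; lo=1,mid=1 → [11,13,6,12,4,14,10,7,9,2]
nums[mid]=13=13: mid=2
nums[mid]=6<13: swap nums[1],nums[2]; lo=2,mid=3 → [11,6,13,12,4,14,10,7,9,2]
nums[mid]=12<13: swap nums[2],nums[3]; lo=3,mid=4 → [11,6,12,13,4,14,10,7,9,2]
nums[mid]=4<13: swap nums[3],nums[4]; lo=4,mid=5 → [11,6,12,4,13,14,10,7,9,2]
nums[mid]=14>13: swap nums[5],nums[9]; hi=8 → [11,6,12,4,13,2,10,7,9,14]
nums[mid]=2<13: swap nums[4],nums[5]; lo=5,mid=6 → [11,6,12,4,2,13,10,7,9,14]
nums[mid]=10<13: swap nums[5],nums[6]; lo=6,mid=7 → [11,6,12,4,2,10,13,7,9,14]
nums[mid]=7<13: swap nums[6],nums[7]; lo=7,mid=8 → [11,6,12,4,2,10,7,13,9,14]
nums[mid]=9<13: swap nums[7],nums[8]; lo=8,mid=9 → [11,6,12,4,2,10,7,9,13,14]
end: lo=8, hi=8; nums = [11,6,12,4,2,10,7,9,13,14]

[11,6,12,4,2,10,7,9,13,14]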